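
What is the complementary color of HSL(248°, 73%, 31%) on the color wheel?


Complement = opposite side of color wheel = hue + 180°
H' = (248 + 180) mod 360 = 68°
S and L unchanged.
= HSL(68°, 73%, 31%)


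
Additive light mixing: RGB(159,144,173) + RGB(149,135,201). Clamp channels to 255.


Additive: each channel = min(255, C₁+C₂)
R: 159+149 = 308 → 255
G: 144+135 = 279 → 255
B: 173+201 = 374 → 255
= RGB(255, 255, 255)


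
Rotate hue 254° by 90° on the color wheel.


New hue = (H + rotation) mod 360
New hue = (254 + 90) mod 360
= 344 mod 360
= 344°


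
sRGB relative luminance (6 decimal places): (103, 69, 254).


Linearize each channel (sRGB transfer function): c = v/255; c_lin = c/12.92 if c ≤ 0.04045, else ((c+0.055)/1.055)^2.4
  R: 103/255 ≈ 0.403922 > 0.04045 → ((0.403922+0.055)/1.055)^2.4 ≈ 0.135633
  G: 69/255 ≈ 0.270588 > 0.04045 → ((0.270588+0.055)/1.055)^2.4 ≈ 0.059511
  B: 254/255 ≈ 0.996078 > 0.04045 → ((0.996078+0.055)/1.055)^2.4 ≈ 0.991102
R_lin = 0.135633, G_lin = 0.059511, B_lin = 0.991102
L = 0.2126×R + 0.7152×G + 0.0722×B
L = 0.2126×0.135633 + 0.7152×0.059511 + 0.0722×0.991102
L ≈ 0.142956


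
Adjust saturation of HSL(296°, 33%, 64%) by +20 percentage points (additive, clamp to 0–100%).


Original S = 33%
Adjustment = +20 percentage points
New S = 33 + (20) = 53
Clamp to [0, 100] → 53
= HSL(296°, 53%, 64%)


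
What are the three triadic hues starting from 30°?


Triadic: equally spaced at 120° intervals
H1 = 30°
H2 = (30 + 120) mod 360 = 150°
H3 = (30 + 240) mod 360 = 270°
Triadic = 30°, 150°, 270°


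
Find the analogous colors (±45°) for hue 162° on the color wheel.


Base hue: 162°
Left analog: (162 - 45) mod 360 = 117°
Right analog: (162 + 45) mod 360 = 207°
Analogous hues = 117° and 207°


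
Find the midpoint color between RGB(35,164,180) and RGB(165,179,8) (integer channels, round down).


Midpoint: each channel = ⌊(C₁+C₂)/2⌋
R: ⌊(35+165)/2⌋ = 100
G: ⌊(164+179)/2⌋ = 171
B: ⌊(180+8)/2⌋ = 94
= RGB(100, 171, 94)


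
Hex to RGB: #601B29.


60 → 96 (R)
1B → 27 (G)
29 → 41 (B)
= RGB(96, 27, 41)


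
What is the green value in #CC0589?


Color: #CC0589
R = CC = 204
G = 05 = 5
B = 89 = 137
Green = 5


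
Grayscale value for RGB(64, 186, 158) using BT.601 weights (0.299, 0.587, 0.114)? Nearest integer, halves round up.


Gray = 0.299×R + 0.587×G + 0.114×B
Gray = 0.299×64 + 0.587×186 + 0.114×158
Gray = 19.136 + 109.182 + 18.012
Gray = 146.330 → round half up → 146
Gray = 146


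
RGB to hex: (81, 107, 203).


R = 81 → 51 (hex)
G = 107 → 6B (hex)
B = 203 → CB (hex)
Hex = #516BCB


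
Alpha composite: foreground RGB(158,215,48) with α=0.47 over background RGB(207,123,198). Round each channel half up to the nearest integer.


C = α×F + (1-α)×B, with 1-α = 0.53
R: 0.47×158 + 0.53×207 = 74.26 + 109.71 = 183.97 → 184
G: 0.47×215 + 0.53×123 = 101.05 + 65.19 = 166.24 → 166
B: 0.47×48 + 0.53×198 = 22.56 + 104.94 = 127.50 → 128
= RGB(184, 166, 128)


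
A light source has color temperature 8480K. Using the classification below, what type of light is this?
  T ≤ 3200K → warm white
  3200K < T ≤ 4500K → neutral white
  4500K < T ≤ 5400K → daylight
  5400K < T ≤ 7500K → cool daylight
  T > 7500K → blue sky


Temperature: 8480K
8480K > 7500K → blue sky
Classification: blue sky


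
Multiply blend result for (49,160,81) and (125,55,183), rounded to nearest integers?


Multiply: C = A×B/255, rounded to nearest integer
R: 49×125/255 = 6125/255 ≈ 24.020 → 24
G: 160×55/255 = 8800/255 ≈ 34.510 → 35
B: 81×183/255 = 14823/255 ≈ 58.129 → 58
= RGB(24, 35, 58)


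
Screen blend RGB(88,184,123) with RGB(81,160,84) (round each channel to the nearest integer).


Screen: C = 255 - (255-A)×(255-B)/255, rounded to nearest integer
R: 255 - (255-88)×(255-81)/255 = 255 - 29058/255 ≈ 255 - 113.953 = 141.047 → 141
G: 255 - (255-184)×(255-160)/255 = 255 - 6745/255 ≈ 255 - 26.451 = 228.549 → 229
B: 255 - (255-123)×(255-84)/255 = 255 - 22572/255 ≈ 255 - 88.518 = 166.482 → 166
= RGB(141, 229, 166)


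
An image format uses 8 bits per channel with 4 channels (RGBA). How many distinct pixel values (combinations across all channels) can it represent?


Total bits = 8 bits/channel × 4 channels = 32 bits
Distinct pixel values = 2^32
= 4,294,967,296 pixel values


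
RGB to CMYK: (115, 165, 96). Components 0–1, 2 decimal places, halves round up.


R'=115/255≈0.4510, G'=165/255≈0.6471, B'=96/255≈0.3765
K = 1 - max(R',G',B') = 1 - 165/255 = 90/255 = 0.35294… → 0.35
(1-R'-K)/(1-K) simplifies to (max-R)/max with max = 165:
C = (165-115)/165 = 50/165 = 0.30303… → 0.30
M = (165-165)/165 = 0/165 = 0 → 0.00
Y = (165-96)/165 = 69/165 = 0.41818… → 0.42
= CMYK(0.30, 0.00, 0.42, 0.35)


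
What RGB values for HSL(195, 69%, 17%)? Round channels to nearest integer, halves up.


H=195°, S=0.69, L=0.17
C = (1-|2L-1|)×S = (1-|-0.66|)×0.69 = 0.2346
H' = H/60 = 195/60 ≈ 3.2500; X = C×(1-|H' mod 2 - 1|) = 0.17595
m = L - C/2 = 0.17 - 0.1173 = 0.0527
Sector ⌊H'⌋ = 3 → (R',G',B') = (0.0, 0.17595, 0.2346)
RGB = ((R'+m)×255, (G'+m)×255, (B'+m)×255) = (13.4385, 58.30575, 73.2615)
Round half up → RGB(13, 58, 73)


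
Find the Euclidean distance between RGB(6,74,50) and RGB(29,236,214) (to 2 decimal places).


d = √[(R₁-R₂)² + (G₁-G₂)² + (B₁-B₂)²]
d = √[(6-29)² + (74-236)² + (50-214)²]
d = √[529 + 26244 + 26896]
d = √53669
d ≈ 231.67


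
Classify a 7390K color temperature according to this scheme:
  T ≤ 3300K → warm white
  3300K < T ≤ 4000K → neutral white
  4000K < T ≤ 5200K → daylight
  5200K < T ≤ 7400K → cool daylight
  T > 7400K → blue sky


Temperature: 7390K
5200K < 7390K ≤ 7400K → cool daylight
Classification: cool daylight


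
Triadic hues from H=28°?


Triadic: equally spaced at 120° intervals
H1 = 28°
H2 = (28 + 120) mod 360 = 148°
H3 = (28 + 240) mod 360 = 268°
Triadic = 28°, 148°, 268°


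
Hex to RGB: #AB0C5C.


AB → 171 (R)
0C → 12 (G)
5C → 92 (B)
= RGB(171, 12, 92)


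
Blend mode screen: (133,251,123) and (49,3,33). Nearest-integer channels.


Screen: C = 255 - (255-A)×(255-B)/255, rounded to nearest integer
R: 255 - (255-133)×(255-49)/255 = 255 - 25132/255 ≈ 255 - 98.557 = 156.443 → 156
G: 255 - (255-251)×(255-3)/255 = 255 - 1008/255 ≈ 255 - 3.953 = 251.047 → 251
B: 255 - (255-123)×(255-33)/255 = 255 - 29304/255 ≈ 255 - 114.918 = 140.082 → 140
= RGB(156, 251, 140)


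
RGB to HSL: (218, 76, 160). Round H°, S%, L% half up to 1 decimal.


Normalize: R'=218/255≈0.8549, G'=76/255≈0.2980, B'=160/255≈0.6275
Max=218/255, Min=76/255, Δ=Max-Min=142/255
L = (Max+Min)/2 = (218+76)/510 = 294/510 = 0.57647… → L = 57.6%
L > 0.5 → S = Δ/(2-Max-Min) = 142/(510-218-76) = 142/216 = 0.65740… → S = 65.7%
(the 1/255 factors cancel in S and H, so raw channel differences can be used)
Max is R' → H = 60 × (((G-B)/Δ) mod 6) = 60 × (((76-160)/142) mod 6)
  (-84)/142 = -0.5915…; negative, so add 6 → 5.4084…
  H = 60 × 5.4084… = 324.507…° → H = 324.5°
= HSL(324.5°, 65.7%, 57.6%)


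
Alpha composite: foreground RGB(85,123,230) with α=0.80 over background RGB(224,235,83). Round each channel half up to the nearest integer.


C = α×F + (1-α)×B, with 1-α = 0.20
R: 0.80×85 + 0.20×224 = 68.00 + 44.80 = 112.80 → 113
G: 0.80×123 + 0.20×235 = 98.40 + 47.00 = 145.40 → 145
B: 0.80×230 + 0.20×83 = 184.00 + 16.60 = 200.60 → 201
= RGB(113, 145, 201)


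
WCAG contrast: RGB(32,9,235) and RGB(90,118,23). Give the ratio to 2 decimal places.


Linearize each sRGB channel c=v/255: c/12.92 if c ≤ 0.04045 else ((c+0.055)/1.055)^2.4
L = 0.2126×R_lin + 0.7152×G_lin + 0.0722×B_lin
Color 1 (32,9,235):
  R=32: 32/255≈0.1255 > 0.04045 → ((0.1255+0.055)/1.055)^2.4 ≈ 0.01444
  G=9: 9/255≈0.0353 ≤ 0.04045 → 0.0353/12.92 ≈ 0.00273
  B=235: 235/255≈0.9216 > 0.04045 → ((0.9216+0.055)/1.055)^2.4 ≈ 0.83077
  L1 = 0.2126×0.01444 + 0.7152×0.00273 + 0.0722×0.83077 ≈ 0.06501
Color 2 (90,118,23):
  R=90: 90/255≈0.3529 > 0.04045 → ((0.3529+0.055)/1.055)^2.4 ≈ 0.10224
  G=118: 118/255≈0.4627 > 0.04045 → ((0.4627+0.055)/1.055)^2.4 ≈ 0.18116
  B=23: 23/255≈0.0902 > 0.04045 → ((0.0902+0.055)/1.055)^2.4 ≈ 0.00857
  L2 = 0.2126×0.10224 + 0.7152×0.18116 + 0.0722×0.00857 ≈ 0.15192
Lighter = 0.15192, Darker = 0.06501
Ratio = (L_lighter + 0.05) / (L_darker + 0.05)
Ratio = (0.15192 + 0.05) / (0.06501 + 0.05) = 0.20192 / 0.11501 ≈ 1.7558
Ratio ≈ 1.76:1


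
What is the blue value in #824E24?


Color: #824E24
R = 82 = 130
G = 4E = 78
B = 24 = 36
Blue = 36


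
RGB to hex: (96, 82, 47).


R = 96 → 60 (hex)
G = 82 → 52 (hex)
B = 47 → 2F (hex)
Hex = #60522F


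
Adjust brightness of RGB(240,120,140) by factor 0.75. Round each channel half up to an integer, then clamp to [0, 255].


Multiply each channel by 0.75, round half up, clamp to [0, 255]
R: 240×0.75 = 180
G: 120×0.75 = 90
B: 140×0.75 = 105
= RGB(180, 90, 105)


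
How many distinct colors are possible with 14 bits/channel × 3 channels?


Total bits = 14 bits/channel × 3 channels = 42 bits
Distinct colors = 2^42
= 4,398,046,511,104 colors


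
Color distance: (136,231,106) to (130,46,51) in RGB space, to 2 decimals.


d = √[(R₁-R₂)² + (G₁-G₂)² + (B₁-B₂)²]
d = √[(136-130)² + (231-46)² + (106-51)²]
d = √[36 + 34225 + 3025]
d = √37286
d ≈ 193.10


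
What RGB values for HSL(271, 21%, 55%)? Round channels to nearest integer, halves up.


H=271°, S=0.21, L=0.55
C = (1-|2L-1|)×S = (1-|0.10|)×0.21 = 0.189
H' = H/60 = 271/60 ≈ 4.5167; X = C×(1-|H' mod 2 - 1|) = 0.09765
m = L - C/2 = 0.55 - 0.0945 = 0.4555
Sector ⌊H'⌋ = 4 → (R',G',B') = (0.09765, 0.0, 0.189)
RGB = ((R'+m)×255, (G'+m)×255, (B'+m)×255) = (141.05325, 116.1525, 164.3475)
Round half up → RGB(141, 116, 164)


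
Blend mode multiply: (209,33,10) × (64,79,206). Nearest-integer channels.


Multiply: C = A×B/255, rounded to nearest integer
R: 209×64/255 = 13376/255 ≈ 52.455 → 52
G: 33×79/255 = 2607/255 ≈ 10.224 → 10
B: 10×206/255 = 2060/255 ≈ 8.078 → 8
= RGB(52, 10, 8)


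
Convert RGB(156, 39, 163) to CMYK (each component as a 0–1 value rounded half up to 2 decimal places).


R'=156/255≈0.6118, G'=39/255≈0.1529, B'=163/255≈0.6392
K = 1 - max(R',G',B') = 1 - 163/255 = 92/255 = 0.36078… → 0.36
(1-R'-K)/(1-K) simplifies to (max-R)/max with max = 163:
C = (163-156)/163 = 7/163 = 0.04294… → 0.04
M = (163-39)/163 = 124/163 = 0.76073… → 0.76
Y = (163-163)/163 = 0/163 = 0 → 0.00
= CMYK(0.04, 0.76, 0.00, 0.36)


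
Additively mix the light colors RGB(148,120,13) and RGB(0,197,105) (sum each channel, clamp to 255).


Additive: each channel = min(255, C₁+C₂)
R: 148+0 = 148 → 148
G: 120+197 = 317 → 255
B: 13+105 = 118 → 118
= RGB(148, 255, 118)


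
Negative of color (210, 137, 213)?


Invert: (255-R, 255-G, 255-B)
R: 255-210 = 45
G: 255-137 = 118
B: 255-213 = 42
= RGB(45, 118, 42)


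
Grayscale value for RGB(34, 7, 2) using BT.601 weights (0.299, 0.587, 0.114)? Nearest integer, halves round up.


Gray = 0.299×R + 0.587×G + 0.114×B
Gray = 0.299×34 + 0.587×7 + 0.114×2
Gray = 10.166 + 4.109 + 0.228
Gray = 14.503 → round half up → 15
Gray = 15


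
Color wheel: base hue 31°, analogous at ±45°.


Base hue: 31°
Left analog: (31 - 45) mod 360 = 346°
Right analog: (31 + 45) mod 360 = 76°
Analogous hues = 346° and 76°


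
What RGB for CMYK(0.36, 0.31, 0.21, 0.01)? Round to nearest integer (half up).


R = 255 × (1-C) × (1-K) = 255 × 0.64 × 0.99 = 161.568 → 162
G = 255 × (1-M) × (1-K) = 255 × 0.69 × 0.99 = 174.1905 → 174
B = 255 × (1-Y) × (1-K) = 255 × 0.79 × 0.99 = 199.4355 → 199
= RGB(162, 174, 199)


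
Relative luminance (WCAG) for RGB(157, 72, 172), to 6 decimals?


Linearize each channel (sRGB transfer function): c = v/255; c_lin = c/12.92 if c ≤ 0.04045, else ((c+0.055)/1.055)^2.4
  R: 157/255 ≈ 0.615686 > 0.04045 → ((0.615686+0.055)/1.055)^2.4 ≈ 0.337164
  G: 72/255 ≈ 0.282353 > 0.04045 → ((0.282353+0.055)/1.055)^2.4 ≈ 0.064803
  B: 172/255 ≈ 0.674510 > 0.04045 → ((0.674510+0.055)/1.055)^2.4 ≈ 0.412543
R_lin = 0.337164, G_lin = 0.064803, B_lin = 0.412543
L = 0.2126×R + 0.7152×G + 0.0722×B
L = 0.2126×0.337164 + 0.7152×0.064803 + 0.0722×0.412543
L ≈ 0.147814


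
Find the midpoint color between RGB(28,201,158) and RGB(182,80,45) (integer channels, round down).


Midpoint: each channel = ⌊(C₁+C₂)/2⌋
R: ⌊(28+182)/2⌋ = 105
G: ⌊(201+80)/2⌋ = 140
B: ⌊(158+45)/2⌋ = 101
= RGB(105, 140, 101)


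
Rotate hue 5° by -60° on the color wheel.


New hue = (H + rotation) mod 360
New hue = (5 -60) mod 360
= -55 mod 360
= 305°


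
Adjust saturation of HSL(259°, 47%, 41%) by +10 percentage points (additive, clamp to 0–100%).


Original S = 47%
Adjustment = +10 percentage points
New S = 47 + (10) = 57
Clamp to [0, 100] → 57
= HSL(259°, 57%, 41%)


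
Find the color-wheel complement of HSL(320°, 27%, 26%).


Complement = opposite side of color wheel = hue + 180°
H' = (320 + 180) mod 360 = 140°
S and L unchanged.
= HSL(140°, 27%, 26%)


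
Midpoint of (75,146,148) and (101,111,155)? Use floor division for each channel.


Midpoint: each channel = ⌊(C₁+C₂)/2⌋
R: ⌊(75+101)/2⌋ = 88
G: ⌊(146+111)/2⌋ = 128
B: ⌊(148+155)/2⌋ = 151
= RGB(88, 128, 151)


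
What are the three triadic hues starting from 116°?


Triadic: equally spaced at 120° intervals
H1 = 116°
H2 = (116 + 120) mod 360 = 236°
H3 = (116 + 240) mod 360 = 356°
Triadic = 116°, 236°, 356°


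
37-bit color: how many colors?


Colors = 2^bits = 2^37
= 137,438,953,472 colors


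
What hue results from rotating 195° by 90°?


New hue = (H + rotation) mod 360
New hue = (195 + 90) mod 360
= 285 mod 360
= 285°


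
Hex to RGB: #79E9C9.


79 → 121 (R)
E9 → 233 (G)
C9 → 201 (B)
= RGB(121, 233, 201)


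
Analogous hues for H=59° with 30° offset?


Base hue: 59°
Left analog: (59 - 30) mod 360 = 29°
Right analog: (59 + 30) mod 360 = 89°
Analogous hues = 29° and 89°


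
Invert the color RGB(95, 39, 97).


Invert: (255-R, 255-G, 255-B)
R: 255-95 = 160
G: 255-39 = 216
B: 255-97 = 158
= RGB(160, 216, 158)


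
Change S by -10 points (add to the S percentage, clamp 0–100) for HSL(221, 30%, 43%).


Original S = 30%
Adjustment = -10 percentage points
New S = 30 + (-10) = 20
Clamp to [0, 100] → 20
= HSL(221°, 20%, 43%)


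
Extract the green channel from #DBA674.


Color: #DBA674
R = DB = 219
G = A6 = 166
B = 74 = 116
Green = 166


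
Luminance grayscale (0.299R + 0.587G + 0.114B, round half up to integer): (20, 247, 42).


Gray = 0.299×R + 0.587×G + 0.114×B
Gray = 0.299×20 + 0.587×247 + 0.114×42
Gray = 5.980 + 144.989 + 4.788
Gray = 155.757 → round half up → 156
Gray = 156


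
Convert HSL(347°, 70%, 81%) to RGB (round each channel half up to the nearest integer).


H=347°, S=0.70, L=0.81
C = (1-|2L-1|)×S = (1-|0.62|)×0.70 = 0.266
H' = H/60 = 347/60 ≈ 5.7833; X = C×(1-|H' mod 2 - 1|) ≈ 0.0576
m = L - C/2 = 0.81 - 0.133 = 0.677
Sector ⌊H'⌋ = 5 → (R',G',B') = (0.266, 0.0, ≈0.0576)
RGB = ((R'+m)×255, (G'+m)×255, (B'+m)×255) = (240.465, 172.635, 187.3315)
Round half up → RGB(240, 173, 187)


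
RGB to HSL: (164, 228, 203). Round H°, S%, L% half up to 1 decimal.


Normalize: R'=164/255≈0.6431, G'=228/255≈0.8941, B'=203/255≈0.7961
Max=228/255, Min=164/255, Δ=Max-Min=64/255
L = (Max+Min)/2 = (228+164)/510 = 392/510 = 0.76862… → L = 76.9%
L > 0.5 → S = Δ/(2-Max-Min) = 64/(510-228-164) = 64/118 = 0.54237… → S = 54.2%
(the 1/255 factors cancel in S and H, so raw channel differences can be used)
Max is G' → H = 60 × ((B-R)/Δ + 2) = 60 × ((203-164)/64 + 2)
  39/64 + 2 = 0.6093… + 2 = 2.6093…
  H = 60 × 2.6093… = 156.562…° → H = 156.6°
= HSL(156.6°, 54.2%, 76.9%)


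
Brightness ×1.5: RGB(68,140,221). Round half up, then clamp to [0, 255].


Multiply each channel by 1.5, round half up, clamp to [0, 255]
R: 68×1.5 = 102
G: 140×1.5 = 210
B: 221×1.5 = 331.5 → round → 332 → clamp → 255
= RGB(102, 210, 255)


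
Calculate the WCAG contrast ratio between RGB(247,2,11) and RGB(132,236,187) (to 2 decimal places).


Linearize each sRGB channel c=v/255: c/12.92 if c ≤ 0.04045 else ((c+0.055)/1.055)^2.4
L = 0.2126×R_lin + 0.7152×G_lin + 0.0722×B_lin
Color 1 (247,2,11):
  R=247: 247/255≈0.9686 > 0.04045 → ((0.9686+0.055)/1.055)^2.4 ≈ 0.93011
  G=2: 2/255≈0.0078 ≤ 0.04045 → 0.0078/12.92 ≈ 0.00061
  B=11: 11/255≈0.0431 > 0.04045 → ((0.0431+0.055)/1.055)^2.4 ≈ 0.00335
  L1 = 0.2126×0.93011 + 0.7152×0.00061 + 0.0722×0.00335 ≈ 0.19842
Color 2 (132,236,187):
  R=132: 132/255≈0.5176 > 0.04045 → ((0.5176+0.055)/1.055)^2.4 ≈ 0.23074
  G=236: 236/255≈0.9255 > 0.04045 → ((0.9255+0.055)/1.055)^2.4 ≈ 0.83880
  B=187: 187/255≈0.7333 > 0.04045 → ((0.7333+0.055)/1.055)^2.4 ≈ 0.49693
  L2 = 0.2126×0.23074 + 0.7152×0.83880 + 0.0722×0.49693 ≈ 0.68484
Lighter = 0.68484, Darker = 0.19842
Ratio = (L_lighter + 0.05) / (L_darker + 0.05)
Ratio = (0.68484 + 0.05) / (0.19842 + 0.05) = 0.73484 / 0.24842 ≈ 2.9581
Ratio ≈ 2.96:1


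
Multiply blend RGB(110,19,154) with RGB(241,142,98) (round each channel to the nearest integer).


Multiply: C = A×B/255, rounded to nearest integer
R: 110×241/255 = 26510/255 ≈ 103.961 → 104
G: 19×142/255 = 2698/255 ≈ 10.580 → 11
B: 154×98/255 = 15092/255 ≈ 59.184 → 59
= RGB(104, 11, 59)


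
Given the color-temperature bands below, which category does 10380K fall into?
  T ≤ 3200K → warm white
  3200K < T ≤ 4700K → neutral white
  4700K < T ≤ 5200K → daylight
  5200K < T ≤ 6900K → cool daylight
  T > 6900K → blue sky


Temperature: 10380K
10380K > 6900K → blue sky
Classification: blue sky


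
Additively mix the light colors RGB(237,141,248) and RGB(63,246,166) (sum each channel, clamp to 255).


Additive: each channel = min(255, C₁+C₂)
R: 237+63 = 300 → 255
G: 141+246 = 387 → 255
B: 248+166 = 414 → 255
= RGB(255, 255, 255)


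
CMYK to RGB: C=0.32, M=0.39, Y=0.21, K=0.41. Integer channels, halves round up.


R = 255 × (1-C) × (1-K) = 255 × 0.68 × 0.59 = 102.306 → 102
G = 255 × (1-M) × (1-K) = 255 × 0.61 × 0.59 = 91.7745 → 92
B = 255 × (1-Y) × (1-K) = 255 × 0.79 × 0.59 = 118.8555 → 119
= RGB(102, 92, 119)


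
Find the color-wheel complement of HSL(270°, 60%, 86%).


Complement = opposite side of color wheel = hue + 180°
H' = (270 + 180) mod 360 = 90°
S and L unchanged.
= HSL(90°, 60%, 86%)


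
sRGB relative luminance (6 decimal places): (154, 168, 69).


Linearize each channel (sRGB transfer function): c = v/255; c_lin = c/12.92 if c ≤ 0.04045, else ((c+0.055)/1.055)^2.4
  R: 154/255 ≈ 0.603922 > 0.04045 → ((0.603922+0.055)/1.055)^2.4 ≈ 0.323143
  G: 168/255 ≈ 0.658824 > 0.04045 → ((0.658824+0.055)/1.055)^2.4 ≈ 0.391572
  B: 69/255 ≈ 0.270588 > 0.04045 → ((0.270588+0.055)/1.055)^2.4 ≈ 0.059511
R_lin = 0.323143, G_lin = 0.391572, B_lin = 0.059511
L = 0.2126×R + 0.7152×G + 0.0722×B
L = 0.2126×0.323143 + 0.7152×0.391572 + 0.0722×0.059511
L ≈ 0.353050


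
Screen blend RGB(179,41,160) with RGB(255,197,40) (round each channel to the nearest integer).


Screen: C = 255 - (255-A)×(255-B)/255, rounded to nearest integer
R: 255 - (255-179)×(255-255)/255 = 255 - 0/255 ≈ 255 - 0.000 = 255.000 → 255
G: 255 - (255-41)×(255-197)/255 = 255 - 12412/255 ≈ 255 - 48.675 = 206.325 → 206
B: 255 - (255-160)×(255-40)/255 = 255 - 20425/255 ≈ 255 - 80.098 = 174.902 → 175
= RGB(255, 206, 175)


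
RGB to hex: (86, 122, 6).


R = 86 → 56 (hex)
G = 122 → 7A (hex)
B = 6 → 06 (hex)
Hex = #567A06


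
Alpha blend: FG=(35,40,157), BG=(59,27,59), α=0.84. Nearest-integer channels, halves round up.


C = α×F + (1-α)×B, with 1-α = 0.16
R: 0.84×35 + 0.16×59 = 29.40 + 9.44 = 38.84 → 39
G: 0.84×40 + 0.16×27 = 33.60 + 4.32 = 37.92 → 38
B: 0.84×157 + 0.16×59 = 131.88 + 9.44 = 141.32 → 141
= RGB(39, 38, 141)


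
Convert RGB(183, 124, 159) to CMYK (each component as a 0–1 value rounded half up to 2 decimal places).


R'=183/255≈0.7176, G'=124/255≈0.4863, B'=159/255≈0.6235
K = 1 - max(R',G',B') = 1 - 183/255 = 72/255 = 0.28235… → 0.28
(1-R'-K)/(1-K) simplifies to (max-R)/max with max = 183:
C = (183-183)/183 = 0/183 = 0 → 0.00
M = (183-124)/183 = 59/183 = 0.32240… → 0.32
Y = (183-159)/183 = 24/183 = 0.13114… → 0.13
= CMYK(0.00, 0.32, 0.13, 0.28)


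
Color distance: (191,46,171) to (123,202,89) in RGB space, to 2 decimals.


d = √[(R₁-R₂)² + (G₁-G₂)² + (B₁-B₂)²]
d = √[(191-123)² + (46-202)² + (171-89)²]
d = √[4624 + 24336 + 6724]
d = √35684
d ≈ 188.90


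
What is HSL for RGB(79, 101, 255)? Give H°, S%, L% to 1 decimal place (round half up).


Normalize: R'=79/255≈0.3098, G'=101/255≈0.3961, B'=255/255≈1.0000
Max=255/255, Min=79/255, Δ=Max-Min=176/255
L = (Max+Min)/2 = (255+79)/510 = 334/510 = 0.65490… → L = 65.5%
L > 0.5 → S = Δ/(2-Max-Min) = 176/(510-255-79) = 176/176 = 1 → S = 100.0%
(the 1/255 factors cancel in S and H, so raw channel differences can be used)
Max is B' → H = 60 × ((R-G)/Δ + 4) = 60 × ((79-101)/176 + 4)
  -22/176 + 4 = -0.125 + 4 = 3.875
  H = 60 × 3.875 = 232.5° → H = 232.5°
= HSL(232.5°, 100.0%, 65.5%)


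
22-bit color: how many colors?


Colors = 2^bits = 2^22
= 4,194,304 colors


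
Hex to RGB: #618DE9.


61 → 97 (R)
8D → 141 (G)
E9 → 233 (B)
= RGB(97, 141, 233)


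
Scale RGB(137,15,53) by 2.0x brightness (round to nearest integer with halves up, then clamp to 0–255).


Multiply each channel by 2.0, round half up, clamp to [0, 255]
R: 137×2.0 = 274 → clamp → 255
G: 15×2.0 = 30
B: 53×2.0 = 106
= RGB(255, 30, 106)


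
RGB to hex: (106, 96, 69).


R = 106 → 6A (hex)
G = 96 → 60 (hex)
B = 69 → 45 (hex)
Hex = #6A6045


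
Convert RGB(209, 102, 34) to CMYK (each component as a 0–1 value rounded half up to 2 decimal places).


R'=209/255≈0.8196, G'=102/255≈0.4000, B'=34/255≈0.1333
K = 1 - max(R',G',B') = 1 - 209/255 = 46/255 = 0.18039… → 0.18
(1-R'-K)/(1-K) simplifies to (max-R)/max with max = 209:
C = (209-209)/209 = 0/209 = 0 → 0.00
M = (209-102)/209 = 107/209 = 0.51196… → 0.51
Y = (209-34)/209 = 175/209 = 0.83732… → 0.84
= CMYK(0.00, 0.51, 0.84, 0.18)


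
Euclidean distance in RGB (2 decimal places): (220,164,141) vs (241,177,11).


d = √[(R₁-R₂)² + (G₁-G₂)² + (B₁-B₂)²]
d = √[(220-241)² + (164-177)² + (141-11)²]
d = √[441 + 169 + 16900]
d = √17510
d ≈ 132.33


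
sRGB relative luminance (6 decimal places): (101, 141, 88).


Linearize each channel (sRGB transfer function): c = v/255; c_lin = c/12.92 if c ≤ 0.04045, else ((c+0.055)/1.055)^2.4
  R: 101/255 ≈ 0.396078 > 0.04045 → ((0.396078+0.055)/1.055)^2.4 ≈ 0.130136
  G: 141/255 ≈ 0.552941 > 0.04045 → ((0.552941+0.055)/1.055)^2.4 ≈ 0.266356
  B: 88/255 ≈ 0.345098 > 0.04045 → ((0.345098+0.055)/1.055)^2.4 ≈ 0.097587
R_lin = 0.130136, G_lin = 0.266356, B_lin = 0.097587
L = 0.2126×R + 0.7152×G + 0.0722×B
L = 0.2126×0.130136 + 0.7152×0.266356 + 0.0722×0.097587
L ≈ 0.225210


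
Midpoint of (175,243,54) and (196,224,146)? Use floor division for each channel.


Midpoint: each channel = ⌊(C₁+C₂)/2⌋
R: ⌊(175+196)/2⌋ = 185
G: ⌊(243+224)/2⌋ = 233
B: ⌊(54+146)/2⌋ = 100
= RGB(185, 233, 100)


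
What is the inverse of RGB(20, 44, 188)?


Invert: (255-R, 255-G, 255-B)
R: 255-20 = 235
G: 255-44 = 211
B: 255-188 = 67
= RGB(235, 211, 67)


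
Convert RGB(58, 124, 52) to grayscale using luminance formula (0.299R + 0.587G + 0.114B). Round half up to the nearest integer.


Gray = 0.299×R + 0.587×G + 0.114×B
Gray = 0.299×58 + 0.587×124 + 0.114×52
Gray = 17.342 + 72.788 + 5.928
Gray = 96.058 → round half up → 96
Gray = 96


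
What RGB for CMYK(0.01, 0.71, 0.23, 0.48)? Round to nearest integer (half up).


R = 255 × (1-C) × (1-K) = 255 × 0.99 × 0.52 = 131.274 → 131
G = 255 × (1-M) × (1-K) = 255 × 0.29 × 0.52 = 38.454 → 38
B = 255 × (1-Y) × (1-K) = 255 × 0.77 × 0.52 = 102.102 → 102
= RGB(131, 38, 102)


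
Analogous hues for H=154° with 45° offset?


Base hue: 154°
Left analog: (154 - 45) mod 360 = 109°
Right analog: (154 + 45) mod 360 = 199°
Analogous hues = 109° and 199°


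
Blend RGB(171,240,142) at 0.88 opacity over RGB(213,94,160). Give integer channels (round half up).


C = α×F + (1-α)×B, with 1-α = 0.12
R: 0.88×171 + 0.12×213 = 150.48 + 25.56 = 176.04 → 176
G: 0.88×240 + 0.12×94 = 211.20 + 11.28 = 222.48 → 222
B: 0.88×142 + 0.12×160 = 124.96 + 19.20 = 144.16 → 144
= RGB(176, 222, 144)


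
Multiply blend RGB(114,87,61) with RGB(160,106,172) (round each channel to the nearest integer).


Multiply: C = A×B/255, rounded to nearest integer
R: 114×160/255 = 18240/255 ≈ 71.529 → 72
G: 87×106/255 = 9222/255 ≈ 36.165 → 36
B: 61×172/255 = 10492/255 ≈ 41.145 → 41
= RGB(72, 36, 41)


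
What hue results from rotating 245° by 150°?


New hue = (H + rotation) mod 360
New hue = (245 + 150) mod 360
= 395 mod 360
= 35°


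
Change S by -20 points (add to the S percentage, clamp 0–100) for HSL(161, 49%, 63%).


Original S = 49%
Adjustment = -20 percentage points
New S = 49 + (-20) = 29
Clamp to [0, 100] → 29
= HSL(161°, 29%, 63%)


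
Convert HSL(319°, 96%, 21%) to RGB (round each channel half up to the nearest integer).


H=319°, S=0.96, L=0.21
C = (1-|2L-1|)×S = (1-|-0.58|)×0.96 = 0.4032
H' = H/60 = 319/60 ≈ 5.3167; X = C×(1-|H' mod 2 - 1|) = 0.27552
m = L - C/2 = 0.21 - 0.2016 = 0.0084
Sector ⌊H'⌋ = 5 → (R',G',B') = (0.4032, 0.0, 0.27552)
RGB = ((R'+m)×255, (G'+m)×255, (B'+m)×255) = (104.958, 2.142, 72.3996)
Round half up → RGB(105, 2, 72)


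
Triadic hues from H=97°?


Triadic: equally spaced at 120° intervals
H1 = 97°
H2 = (97 + 120) mod 360 = 217°
H3 = (97 + 240) mod 360 = 337°
Triadic = 97°, 217°, 337°


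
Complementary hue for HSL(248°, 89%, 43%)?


Complement = opposite side of color wheel = hue + 180°
H' = (248 + 180) mod 360 = 68°
S and L unchanged.
= HSL(68°, 89%, 43%)


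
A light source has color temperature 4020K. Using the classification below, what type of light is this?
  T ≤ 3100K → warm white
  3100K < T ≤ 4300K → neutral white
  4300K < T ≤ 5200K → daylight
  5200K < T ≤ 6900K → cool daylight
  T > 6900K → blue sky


Temperature: 4020K
3100K < 4020K ≤ 4300K → neutral white
Classification: neutral white


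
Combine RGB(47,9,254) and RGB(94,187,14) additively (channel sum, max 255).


Additive: each channel = min(255, C₁+C₂)
R: 47+94 = 141 → 141
G: 9+187 = 196 → 196
B: 254+14 = 268 → 255
= RGB(141, 196, 255)


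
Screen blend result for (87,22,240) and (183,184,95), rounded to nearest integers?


Screen: C = 255 - (255-A)×(255-B)/255, rounded to nearest integer
R: 255 - (255-87)×(255-183)/255 = 255 - 12096/255 ≈ 255 - 47.435 = 207.565 → 208
G: 255 - (255-22)×(255-184)/255 = 255 - 16543/255 ≈ 255 - 64.875 = 190.125 → 190
B: 255 - (255-240)×(255-95)/255 = 255 - 2400/255 ≈ 255 - 9.412 = 245.588 → 246
= RGB(208, 190, 246)


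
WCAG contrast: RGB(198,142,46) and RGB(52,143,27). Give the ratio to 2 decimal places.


Linearize each sRGB channel c=v/255: c/12.92 if c ≤ 0.04045 else ((c+0.055)/1.055)^2.4
L = 0.2126×R_lin + 0.7152×G_lin + 0.0722×B_lin
Color 1 (198,142,46):
  R=198: 198/255≈0.7765 > 0.04045 → ((0.7765+0.055)/1.055)^2.4 ≈ 0.56471
  G=142: 142/255≈0.5569 > 0.04045 → ((0.5569+0.055)/1.055)^2.4 ≈ 0.27050
  B=46: 46/255≈0.1804 > 0.04045 → ((0.1804+0.055)/1.055)^2.4 ≈ 0.02732
  L1 = 0.2126×0.56471 + 0.7152×0.27050 + 0.0722×0.02732 ≈ 0.31549
Color 2 (52,143,27):
  R=52: 52/255≈0.2039 > 0.04045 → ((0.2039+0.055)/1.055)^2.4 ≈ 0.03434
  G=143: 143/255≈0.5608 > 0.04045 → ((0.5608+0.055)/1.055)^2.4 ≈ 0.27468
  B=27: 27/255≈0.1059 > 0.04045 → ((0.1059+0.055)/1.055)^2.4 ≈ 0.01096
  L2 = 0.2126×0.03434 + 0.7152×0.27468 + 0.0722×0.01096 ≈ 0.20454
Lighter = 0.31549, Darker = 0.20454
Ratio = (L_lighter + 0.05) / (L_darker + 0.05)
Ratio = (0.31549 + 0.05) / (0.20454 + 0.05) = 0.36549 / 0.25454 ≈ 1.4359
Ratio ≈ 1.44:1


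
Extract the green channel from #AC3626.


Color: #AC3626
R = AC = 172
G = 36 = 54
B = 26 = 38
Green = 54


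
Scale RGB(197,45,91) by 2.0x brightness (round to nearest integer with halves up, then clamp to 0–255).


Multiply each channel by 2.0, round half up, clamp to [0, 255]
R: 197×2.0 = 394 → clamp → 255
G: 45×2.0 = 90
B: 91×2.0 = 182
= RGB(255, 90, 182)


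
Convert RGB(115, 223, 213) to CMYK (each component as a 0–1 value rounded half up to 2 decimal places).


R'=115/255≈0.4510, G'=223/255≈0.8745, B'=213/255≈0.8353
K = 1 - max(R',G',B') = 1 - 223/255 = 32/255 = 0.12549… → 0.13
(1-R'-K)/(1-K) simplifies to (max-R)/max with max = 223:
C = (223-115)/223 = 108/223 = 0.48430… → 0.48
M = (223-223)/223 = 0/223 = 0 → 0.00
Y = (223-213)/223 = 10/223 = 0.04484… → 0.04
= CMYK(0.48, 0.00, 0.04, 0.13)


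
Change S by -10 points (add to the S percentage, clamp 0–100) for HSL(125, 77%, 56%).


Original S = 77%
Adjustment = -10 percentage points
New S = 77 + (-10) = 67
Clamp to [0, 100] → 67
= HSL(125°, 67%, 56%)


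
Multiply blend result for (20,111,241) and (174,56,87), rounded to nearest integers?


Multiply: C = A×B/255, rounded to nearest integer
R: 20×174/255 = 3480/255 ≈ 13.647 → 14
G: 111×56/255 = 6216/255 ≈ 24.376 → 24
B: 241×87/255 = 20967/255 ≈ 82.224 → 82
= RGB(14, 24, 82)


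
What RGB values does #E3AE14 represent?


E3 → 227 (R)
AE → 174 (G)
14 → 20 (B)
= RGB(227, 174, 20)


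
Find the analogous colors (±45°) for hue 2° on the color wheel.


Base hue: 2°
Left analog: (2 - 45) mod 360 = 317°
Right analog: (2 + 45) mod 360 = 47°
Analogous hues = 317° and 47°


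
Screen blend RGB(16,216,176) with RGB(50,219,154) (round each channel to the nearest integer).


Screen: C = 255 - (255-A)×(255-B)/255, rounded to nearest integer
R: 255 - (255-16)×(255-50)/255 = 255 - 48995/255 ≈ 255 - 192.137 = 62.863 → 63
G: 255 - (255-216)×(255-219)/255 = 255 - 1404/255 ≈ 255 - 5.506 = 249.494 → 249
B: 255 - (255-176)×(255-154)/255 = 255 - 7979/255 ≈ 255 - 31.290 = 223.710 → 224
= RGB(63, 249, 224)


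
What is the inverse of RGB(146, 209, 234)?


Invert: (255-R, 255-G, 255-B)
R: 255-146 = 109
G: 255-209 = 46
B: 255-234 = 21
= RGB(109, 46, 21)


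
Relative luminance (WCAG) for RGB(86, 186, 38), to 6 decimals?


Linearize each channel (sRGB transfer function): c = v/255; c_lin = c/12.92 if c ≤ 0.04045, else ((c+0.055)/1.055)^2.4
  R: 86/255 ≈ 0.337255 > 0.04045 → ((0.337255+0.055)/1.055)^2.4 ≈ 0.093059
  G: 186/255 ≈ 0.729412 > 0.04045 → ((0.729412+0.055)/1.055)^2.4 ≈ 0.491021
  B: 38/255 ≈ 0.149020 > 0.04045 → ((0.149020+0.055)/1.055)^2.4 ≈ 0.019382
R_lin = 0.093059, G_lin = 0.491021, B_lin = 0.019382
L = 0.2126×R + 0.7152×G + 0.0722×B
L = 0.2126×0.093059 + 0.7152×0.491021 + 0.0722×0.019382
L ≈ 0.372362


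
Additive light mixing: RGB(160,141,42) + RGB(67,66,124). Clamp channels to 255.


Additive: each channel = min(255, C₁+C₂)
R: 160+67 = 227 → 227
G: 141+66 = 207 → 207
B: 42+124 = 166 → 166
= RGB(227, 207, 166)


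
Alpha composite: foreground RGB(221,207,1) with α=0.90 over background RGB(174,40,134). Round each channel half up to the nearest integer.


C = α×F + (1-α)×B, with 1-α = 0.10
R: 0.90×221 + 0.10×174 = 198.90 + 17.40 = 216.30 → 216
G: 0.90×207 + 0.10×40 = 186.30 + 4.00 = 190.30 → 190
B: 0.90×1 + 0.10×134 = 0.90 + 13.40 = 14.30 → 14
= RGB(216, 190, 14)


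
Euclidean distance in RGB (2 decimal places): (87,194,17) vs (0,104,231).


d = √[(R₁-R₂)² + (G₁-G₂)² + (B₁-B₂)²]
d = √[(87-0)² + (194-104)² + (17-231)²]
d = √[7569 + 8100 + 45796]
d = √61465
d ≈ 247.92


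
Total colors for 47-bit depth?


Colors = 2^bits = 2^47
= 140,737,488,355,328 colors


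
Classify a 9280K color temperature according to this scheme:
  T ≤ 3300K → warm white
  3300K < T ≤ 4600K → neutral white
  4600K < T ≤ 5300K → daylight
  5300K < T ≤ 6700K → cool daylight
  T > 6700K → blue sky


Temperature: 9280K
9280K > 6700K → blue sky
Classification: blue sky


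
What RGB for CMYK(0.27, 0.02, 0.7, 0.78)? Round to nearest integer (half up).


R = 255 × (1-C) × (1-K) = 255 × 0.73 × 0.22 = 40.953 → 41
G = 255 × (1-M) × (1-K) = 255 × 0.98 × 0.22 = 54.978 → 55
B = 255 × (1-Y) × (1-K) = 255 × 0.30 × 0.22 = 16.83 → 17
= RGB(41, 55, 17)


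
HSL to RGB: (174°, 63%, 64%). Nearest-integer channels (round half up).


H=174°, S=0.63, L=0.64
C = (1-|2L-1|)×S = (1-|0.28|)×0.63 = 0.4536
H' = H/60 = 174/60 ≈ 2.9000; X = C×(1-|H' mod 2 - 1|) = 0.40824
m = L - C/2 = 0.64 - 0.2268 = 0.4132
Sector ⌊H'⌋ = 2 → (R',G',B') = (0.0, 0.4536, 0.40824)
RGB = ((R'+m)×255, (G'+m)×255, (B'+m)×255) = (105.366, 221.034, 209.4672)
Round half up → RGB(105, 221, 209)


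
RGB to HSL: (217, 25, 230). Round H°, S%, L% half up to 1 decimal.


Normalize: R'=217/255≈0.8510, G'=25/255≈0.0980, B'=230/255≈0.9020
Max=230/255, Min=25/255, Δ=Max-Min=205/255
L = (Max+Min)/2 = (230+25)/510 = 255/510 = 0.5 → L = 50.0%
L ≤ 0.5 → S = Δ/(Max+Min) = 205/(230+25) = 205/255 = 0.80392… → S = 80.4%
(the 1/255 factors cancel in S and H, so raw channel differences can be used)
Max is B' → H = 60 × ((R-G)/Δ + 4) = 60 × ((217-25)/205 + 4)
  192/205 + 4 = 0.9365… + 4 = 4.9365…
  H = 60 × 4.9365… = 296.195…° → H = 296.2°
= HSL(296.2°, 80.4%, 50.0%)


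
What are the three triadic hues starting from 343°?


Triadic: equally spaced at 120° intervals
H1 = 343°
H2 = (343 + 120) mod 360 = 103°
H3 = (343 + 240) mod 360 = 223°
Triadic = 343°, 103°, 223°


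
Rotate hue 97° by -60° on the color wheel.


New hue = (H + rotation) mod 360
New hue = (97 -60) mod 360
= 37 mod 360
= 37°


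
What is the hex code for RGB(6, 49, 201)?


R = 6 → 06 (hex)
G = 49 → 31 (hex)
B = 201 → C9 (hex)
Hex = #0631C9


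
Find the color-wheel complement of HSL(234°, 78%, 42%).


Complement = opposite side of color wheel = hue + 180°
H' = (234 + 180) mod 360 = 54°
S and L unchanged.
= HSL(54°, 78%, 42%)


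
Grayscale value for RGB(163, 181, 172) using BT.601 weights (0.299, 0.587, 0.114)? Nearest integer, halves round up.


Gray = 0.299×R + 0.587×G + 0.114×B
Gray = 0.299×163 + 0.587×181 + 0.114×172
Gray = 48.737 + 106.247 + 19.608
Gray = 174.592 → round half up → 175
Gray = 175


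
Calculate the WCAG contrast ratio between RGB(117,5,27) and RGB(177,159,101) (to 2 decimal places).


Linearize each sRGB channel c=v/255: c/12.92 if c ≤ 0.04045 else ((c+0.055)/1.055)^2.4
L = 0.2126×R_lin + 0.7152×G_lin + 0.0722×B_lin
Color 1 (117,5,27):
  R=117: 117/255≈0.4588 > 0.04045 → ((0.4588+0.055)/1.055)^2.4 ≈ 0.17789
  G=5: 5/255≈0.0196 ≤ 0.04045 → 0.0196/12.92 ≈ 0.00152
  B=27: 27/255≈0.1059 > 0.04045 → ((0.1059+0.055)/1.055)^2.4 ≈ 0.01096
  L1 = 0.2126×0.17789 + 0.7152×0.00152 + 0.0722×0.01096 ≈ 0.03970
Color 2 (177,159,101):
  R=177: 177/255≈0.6941 > 0.04045 → ((0.6941+0.055)/1.055)^2.4 ≈ 0.43966
  G=159: 159/255≈0.6235 > 0.04045 → ((0.6235+0.055)/1.055)^2.4 ≈ 0.34670
  B=101: 101/255≈0.3961 > 0.04045 → ((0.3961+0.055)/1.055)^2.4 ≈ 0.13014
  L2 = 0.2126×0.43966 + 0.7152×0.34670 + 0.0722×0.13014 ≈ 0.35083
Lighter = 0.35083, Darker = 0.03970
Ratio = (L_lighter + 0.05) / (L_darker + 0.05)
Ratio = (0.35083 + 0.05) / (0.03970 + 0.05) = 0.40083 / 0.08970 ≈ 4.4688
Ratio ≈ 4.47:1


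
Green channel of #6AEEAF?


Color: #6AEEAF
R = 6A = 106
G = EE = 238
B = AF = 175
Green = 238


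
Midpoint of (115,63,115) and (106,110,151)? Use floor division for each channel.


Midpoint: each channel = ⌊(C₁+C₂)/2⌋
R: ⌊(115+106)/2⌋ = 110
G: ⌊(63+110)/2⌋ = 86
B: ⌊(115+151)/2⌋ = 133
= RGB(110, 86, 133)


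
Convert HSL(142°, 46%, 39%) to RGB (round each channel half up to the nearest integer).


H=142°, S=0.46, L=0.39
C = (1-|2L-1|)×S = (1-|-0.22|)×0.46 = 0.3588
H' = H/60 = 142/60 ≈ 2.3667; X = C×(1-|H' mod 2 - 1|) = 0.13156
m = L - C/2 = 0.39 - 0.1794 = 0.2106
Sector ⌊H'⌋ = 2 → (R',G',B') = (0.0, 0.3588, 0.13156)
RGB = ((R'+m)×255, (G'+m)×255, (B'+m)×255) = (53.703, 145.197, 87.2508)
Round half up → RGB(54, 145, 87)


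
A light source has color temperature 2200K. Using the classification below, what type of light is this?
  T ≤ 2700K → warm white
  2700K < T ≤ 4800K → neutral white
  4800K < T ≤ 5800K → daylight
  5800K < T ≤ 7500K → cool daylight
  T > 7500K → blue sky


Temperature: 2200K
2200K ≤ 2700K → warm white
Classification: warm white


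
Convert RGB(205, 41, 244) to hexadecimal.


R = 205 → CD (hex)
G = 41 → 29 (hex)
B = 244 → F4 (hex)
Hex = #CD29F4


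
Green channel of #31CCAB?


Color: #31CCAB
R = 31 = 49
G = CC = 204
B = AB = 171
Green = 204


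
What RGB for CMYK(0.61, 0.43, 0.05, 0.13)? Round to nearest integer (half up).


R = 255 × (1-C) × (1-K) = 255 × 0.39 × 0.87 = 86.5215 → 87
G = 255 × (1-M) × (1-K) = 255 × 0.57 × 0.87 = 126.4545 → 126
B = 255 × (1-Y) × (1-K) = 255 × 0.95 × 0.87 = 210.7575 → 211
= RGB(87, 126, 211)


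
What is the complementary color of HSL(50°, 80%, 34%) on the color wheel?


Complement = opposite side of color wheel = hue + 180°
H' = (50 + 180) mod 360 = 230°
S and L unchanged.
= HSL(230°, 80%, 34%)


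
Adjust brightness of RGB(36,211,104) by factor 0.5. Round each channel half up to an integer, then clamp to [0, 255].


Multiply each channel by 0.5, round half up, clamp to [0, 255]
R: 36×0.5 = 18
G: 211×0.5 = 105.5 → round → 106
B: 104×0.5 = 52
= RGB(18, 106, 52)


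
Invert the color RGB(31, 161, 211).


Invert: (255-R, 255-G, 255-B)
R: 255-31 = 224
G: 255-161 = 94
B: 255-211 = 44
= RGB(224, 94, 44)


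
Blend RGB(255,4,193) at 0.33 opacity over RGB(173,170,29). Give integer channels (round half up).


C = α×F + (1-α)×B, with 1-α = 0.67
R: 0.33×255 + 0.67×173 = 84.15 + 115.91 = 200.06 → 200
G: 0.33×4 + 0.67×170 = 1.32 + 113.90 = 115.22 → 115
B: 0.33×193 + 0.67×29 = 63.69 + 19.43 = 83.12 → 83
= RGB(200, 115, 83)


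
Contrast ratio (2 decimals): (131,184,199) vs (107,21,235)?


Linearize each sRGB channel c=v/255: c/12.92 if c ≤ 0.04045 else ((c+0.055)/1.055)^2.4
L = 0.2126×R_lin + 0.7152×G_lin + 0.0722×B_lin
Color 1 (131,184,199):
  R=131: 131/255≈0.5137 > 0.04045 → ((0.5137+0.055)/1.055)^2.4 ≈ 0.22697
  G=184: 184/255≈0.7216 > 0.04045 → ((0.7216+0.055)/1.055)^2.4 ≈ 0.47932
  B=199: 199/255≈0.7804 > 0.04045 → ((0.7804+0.055)/1.055)^2.4 ≈ 0.57112
  L1 = 0.2126×0.22697 + 0.7152×0.47932 + 0.0722×0.57112 ≈ 0.43230
Color 2 (107,21,235):
  R=107: 107/255≈0.4196 > 0.04045 → ((0.4196+0.055)/1.055)^2.4 ≈ 0.14703
  G=21: 21/255≈0.0824 > 0.04045 → ((0.0824+0.055)/1.055)^2.4 ≈ 0.00750
  B=235: 235/255≈0.9216 > 0.04045 → ((0.9216+0.055)/1.055)^2.4 ≈ 0.83077
  L2 = 0.2126×0.14703 + 0.7152×0.00750 + 0.0722×0.83077 ≈ 0.09660
Lighter = 0.43230, Darker = 0.09660
Ratio = (L_lighter + 0.05) / (L_darker + 0.05)
Ratio = (0.43230 + 0.05) / (0.09660 + 0.05) = 0.48230 / 0.14660 ≈ 3.2898
Ratio ≈ 3.29:1
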